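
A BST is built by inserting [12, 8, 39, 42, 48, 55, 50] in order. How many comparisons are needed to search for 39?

Search path for 39: 12 -> 39
Found: True
Comparisons: 2


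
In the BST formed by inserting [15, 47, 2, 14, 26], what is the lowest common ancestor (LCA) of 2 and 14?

Tree insertion order: [15, 47, 2, 14, 26]
Tree (level-order array): [15, 2, 47, None, 14, 26]
In a BST, the LCA of p=2, q=14 is the first node v on the
root-to-leaf path with p <= v <= q (go left if both < v, right if both > v).
Walk from root:
  at 15: both 2 and 14 < 15, go left
  at 2: 2 <= 2 <= 14, this is the LCA
LCA = 2


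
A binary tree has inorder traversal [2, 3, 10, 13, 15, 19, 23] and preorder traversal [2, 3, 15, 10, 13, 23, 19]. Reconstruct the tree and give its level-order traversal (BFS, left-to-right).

Inorder:  [2, 3, 10, 13, 15, 19, 23]
Preorder: [2, 3, 15, 10, 13, 23, 19]
Algorithm: preorder visits root first, so consume preorder in order;
for each root, split the current inorder slice at that value into
left-subtree inorder and right-subtree inorder, then recurse.
Recursive splits:
  root=2; inorder splits into left=[], right=[3, 10, 13, 15, 19, 23]
  root=3; inorder splits into left=[], right=[10, 13, 15, 19, 23]
  root=15; inorder splits into left=[10, 13], right=[19, 23]
  root=10; inorder splits into left=[], right=[13]
  root=13; inorder splits into left=[], right=[]
  root=23; inorder splits into left=[19], right=[]
  root=19; inorder splits into left=[], right=[]
Reconstructed level-order: [2, 3, 15, 10, 23, 13, 19]


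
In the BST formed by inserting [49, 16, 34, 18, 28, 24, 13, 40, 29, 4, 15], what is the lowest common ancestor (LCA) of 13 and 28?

Tree insertion order: [49, 16, 34, 18, 28, 24, 13, 40, 29, 4, 15]
Tree (level-order array): [49, 16, None, 13, 34, 4, 15, 18, 40, None, None, None, None, None, 28, None, None, 24, 29]
In a BST, the LCA of p=13, q=28 is the first node v on the
root-to-leaf path with p <= v <= q (go left if both < v, right if both > v).
Walk from root:
  at 49: both 13 and 28 < 49, go left
  at 16: 13 <= 16 <= 28, this is the LCA
LCA = 16


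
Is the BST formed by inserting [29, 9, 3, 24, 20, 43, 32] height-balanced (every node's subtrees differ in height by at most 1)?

Tree (level-order array): [29, 9, 43, 3, 24, 32, None, None, None, 20]
Definition: a tree is height-balanced if, at every node, |h(left) - h(right)| <= 1 (empty subtree has height -1).
Bottom-up per-node check:
  node 3: h_left=-1, h_right=-1, diff=0 [OK], height=0
  node 20: h_left=-1, h_right=-1, diff=0 [OK], height=0
  node 24: h_left=0, h_right=-1, diff=1 [OK], height=1
  node 9: h_left=0, h_right=1, diff=1 [OK], height=2
  node 32: h_left=-1, h_right=-1, diff=0 [OK], height=0
  node 43: h_left=0, h_right=-1, diff=1 [OK], height=1
  node 29: h_left=2, h_right=1, diff=1 [OK], height=3
All nodes satisfy the balance condition.
Result: Balanced


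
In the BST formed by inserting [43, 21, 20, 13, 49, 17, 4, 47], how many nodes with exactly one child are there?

Tree built from: [43, 21, 20, 13, 49, 17, 4, 47]
Tree (level-order array): [43, 21, 49, 20, None, 47, None, 13, None, None, None, 4, 17]
Rule: These are nodes with exactly 1 non-null child.
Per-node child counts:
  node 43: 2 child(ren)
  node 21: 1 child(ren)
  node 20: 1 child(ren)
  node 13: 2 child(ren)
  node 4: 0 child(ren)
  node 17: 0 child(ren)
  node 49: 1 child(ren)
  node 47: 0 child(ren)
Matching nodes: [21, 20, 49]
Count of nodes with exactly one child: 3


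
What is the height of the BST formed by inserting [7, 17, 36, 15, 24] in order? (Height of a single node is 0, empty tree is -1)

Insertion order: [7, 17, 36, 15, 24]
Tree (level-order array): [7, None, 17, 15, 36, None, None, 24]
Compute height bottom-up (empty subtree = -1):
  height(15) = 1 + max(-1, -1) = 0
  height(24) = 1 + max(-1, -1) = 0
  height(36) = 1 + max(0, -1) = 1
  height(17) = 1 + max(0, 1) = 2
  height(7) = 1 + max(-1, 2) = 3
Height = 3


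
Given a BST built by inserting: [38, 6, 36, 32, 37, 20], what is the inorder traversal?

Tree insertion order: [38, 6, 36, 32, 37, 20]
Tree (level-order array): [38, 6, None, None, 36, 32, 37, 20]
Inorder traversal: [6, 20, 32, 36, 37, 38]


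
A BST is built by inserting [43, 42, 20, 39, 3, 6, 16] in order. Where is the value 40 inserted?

Starting tree (level order): [43, 42, None, 20, None, 3, 39, None, 6, None, None, None, 16]
Insertion path: 43 -> 42 -> 20 -> 39
Result: insert 40 as right child of 39
Final tree (level order): [43, 42, None, 20, None, 3, 39, None, 6, None, 40, None, 16]


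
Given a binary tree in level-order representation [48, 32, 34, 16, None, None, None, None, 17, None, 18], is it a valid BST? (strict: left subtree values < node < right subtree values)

Level-order array: [48, 32, 34, 16, None, None, None, None, 17, None, 18]
Validate using subtree bounds (lo, hi): at each node, require lo < value < hi,
then recurse left with hi=value and right with lo=value.
Preorder trace (stopping at first violation):
  at node 48 with bounds (-inf, +inf): OK
  at node 32 with bounds (-inf, 48): OK
  at node 16 with bounds (-inf, 32): OK
  at node 17 with bounds (16, 32): OK
  at node 18 with bounds (17, 32): OK
  at node 34 with bounds (48, +inf): VIOLATION
Node 34 violates its bound: not (48 < 34 < +inf).
Result: Not a valid BST


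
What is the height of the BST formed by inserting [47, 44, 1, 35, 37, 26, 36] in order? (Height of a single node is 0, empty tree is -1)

Insertion order: [47, 44, 1, 35, 37, 26, 36]
Tree (level-order array): [47, 44, None, 1, None, None, 35, 26, 37, None, None, 36]
Compute height bottom-up (empty subtree = -1):
  height(26) = 1 + max(-1, -1) = 0
  height(36) = 1 + max(-1, -1) = 0
  height(37) = 1 + max(0, -1) = 1
  height(35) = 1 + max(0, 1) = 2
  height(1) = 1 + max(-1, 2) = 3
  height(44) = 1 + max(3, -1) = 4
  height(47) = 1 + max(4, -1) = 5
Height = 5


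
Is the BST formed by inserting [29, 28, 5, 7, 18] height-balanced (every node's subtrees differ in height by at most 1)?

Tree (level-order array): [29, 28, None, 5, None, None, 7, None, 18]
Definition: a tree is height-balanced if, at every node, |h(left) - h(right)| <= 1 (empty subtree has height -1).
Bottom-up per-node check:
  node 18: h_left=-1, h_right=-1, diff=0 [OK], height=0
  node 7: h_left=-1, h_right=0, diff=1 [OK], height=1
  node 5: h_left=-1, h_right=1, diff=2 [FAIL (|-1-1|=2 > 1)], height=2
  node 28: h_left=2, h_right=-1, diff=3 [FAIL (|2--1|=3 > 1)], height=3
  node 29: h_left=3, h_right=-1, diff=4 [FAIL (|3--1|=4 > 1)], height=4
Node 5 violates the condition: |-1 - 1| = 2 > 1.
Result: Not balanced


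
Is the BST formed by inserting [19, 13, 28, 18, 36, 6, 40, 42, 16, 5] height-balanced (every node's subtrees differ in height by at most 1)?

Tree (level-order array): [19, 13, 28, 6, 18, None, 36, 5, None, 16, None, None, 40, None, None, None, None, None, 42]
Definition: a tree is height-balanced if, at every node, |h(left) - h(right)| <= 1 (empty subtree has height -1).
Bottom-up per-node check:
  node 5: h_left=-1, h_right=-1, diff=0 [OK], height=0
  node 6: h_left=0, h_right=-1, diff=1 [OK], height=1
  node 16: h_left=-1, h_right=-1, diff=0 [OK], height=0
  node 18: h_left=0, h_right=-1, diff=1 [OK], height=1
  node 13: h_left=1, h_right=1, diff=0 [OK], height=2
  node 42: h_left=-1, h_right=-1, diff=0 [OK], height=0
  node 40: h_left=-1, h_right=0, diff=1 [OK], height=1
  node 36: h_left=-1, h_right=1, diff=2 [FAIL (|-1-1|=2 > 1)], height=2
  node 28: h_left=-1, h_right=2, diff=3 [FAIL (|-1-2|=3 > 1)], height=3
  node 19: h_left=2, h_right=3, diff=1 [OK], height=4
Node 36 violates the condition: |-1 - 1| = 2 > 1.
Result: Not balanced


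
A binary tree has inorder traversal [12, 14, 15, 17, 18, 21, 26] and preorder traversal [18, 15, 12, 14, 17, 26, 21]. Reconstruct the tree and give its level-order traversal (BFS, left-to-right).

Inorder:  [12, 14, 15, 17, 18, 21, 26]
Preorder: [18, 15, 12, 14, 17, 26, 21]
Algorithm: preorder visits root first, so consume preorder in order;
for each root, split the current inorder slice at that value into
left-subtree inorder and right-subtree inorder, then recurse.
Recursive splits:
  root=18; inorder splits into left=[12, 14, 15, 17], right=[21, 26]
  root=15; inorder splits into left=[12, 14], right=[17]
  root=12; inorder splits into left=[], right=[14]
  root=14; inorder splits into left=[], right=[]
  root=17; inorder splits into left=[], right=[]
  root=26; inorder splits into left=[21], right=[]
  root=21; inorder splits into left=[], right=[]
Reconstructed level-order: [18, 15, 26, 12, 17, 21, 14]


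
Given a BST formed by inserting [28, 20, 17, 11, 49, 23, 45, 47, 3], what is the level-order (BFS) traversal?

Tree insertion order: [28, 20, 17, 11, 49, 23, 45, 47, 3]
Tree (level-order array): [28, 20, 49, 17, 23, 45, None, 11, None, None, None, None, 47, 3]
BFS from the root, enqueuing left then right child of each popped node:
  queue [28] -> pop 28, enqueue [20, 49], visited so far: [28]
  queue [20, 49] -> pop 20, enqueue [17, 23], visited so far: [28, 20]
  queue [49, 17, 23] -> pop 49, enqueue [45], visited so far: [28, 20, 49]
  queue [17, 23, 45] -> pop 17, enqueue [11], visited so far: [28, 20, 49, 17]
  queue [23, 45, 11] -> pop 23, enqueue [none], visited so far: [28, 20, 49, 17, 23]
  queue [45, 11] -> pop 45, enqueue [47], visited so far: [28, 20, 49, 17, 23, 45]
  queue [11, 47] -> pop 11, enqueue [3], visited so far: [28, 20, 49, 17, 23, 45, 11]
  queue [47, 3] -> pop 47, enqueue [none], visited so far: [28, 20, 49, 17, 23, 45, 11, 47]
  queue [3] -> pop 3, enqueue [none], visited so far: [28, 20, 49, 17, 23, 45, 11, 47, 3]
Result: [28, 20, 49, 17, 23, 45, 11, 47, 3]


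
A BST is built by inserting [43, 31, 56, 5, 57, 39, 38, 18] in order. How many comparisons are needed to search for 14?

Search path for 14: 43 -> 31 -> 5 -> 18
Found: False
Comparisons: 4


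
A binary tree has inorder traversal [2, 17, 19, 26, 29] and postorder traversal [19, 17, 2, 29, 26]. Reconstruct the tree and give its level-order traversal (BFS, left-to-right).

Inorder:   [2, 17, 19, 26, 29]
Postorder: [19, 17, 2, 29, 26]
Algorithm: postorder visits root last, so walk postorder right-to-left;
each value is the root of the current inorder slice — split it at that
value, recurse on the right subtree first, then the left.
Recursive splits:
  root=26; inorder splits into left=[2, 17, 19], right=[29]
  root=29; inorder splits into left=[], right=[]
  root=2; inorder splits into left=[], right=[17, 19]
  root=17; inorder splits into left=[], right=[19]
  root=19; inorder splits into left=[], right=[]
Reconstructed level-order: [26, 2, 29, 17, 19]


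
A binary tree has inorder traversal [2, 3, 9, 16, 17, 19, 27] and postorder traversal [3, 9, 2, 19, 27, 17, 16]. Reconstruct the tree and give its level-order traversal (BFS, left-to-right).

Inorder:   [2, 3, 9, 16, 17, 19, 27]
Postorder: [3, 9, 2, 19, 27, 17, 16]
Algorithm: postorder visits root last, so walk postorder right-to-left;
each value is the root of the current inorder slice — split it at that
value, recurse on the right subtree first, then the left.
Recursive splits:
  root=16; inorder splits into left=[2, 3, 9], right=[17, 19, 27]
  root=17; inorder splits into left=[], right=[19, 27]
  root=27; inorder splits into left=[19], right=[]
  root=19; inorder splits into left=[], right=[]
  root=2; inorder splits into left=[], right=[3, 9]
  root=9; inorder splits into left=[3], right=[]
  root=3; inorder splits into left=[], right=[]
Reconstructed level-order: [16, 2, 17, 9, 27, 3, 19]


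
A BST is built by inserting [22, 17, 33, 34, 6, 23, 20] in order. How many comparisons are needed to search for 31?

Search path for 31: 22 -> 33 -> 23
Found: False
Comparisons: 3


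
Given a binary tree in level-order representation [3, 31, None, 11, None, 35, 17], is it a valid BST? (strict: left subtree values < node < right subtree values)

Level-order array: [3, 31, None, 11, None, 35, 17]
Validate using subtree bounds (lo, hi): at each node, require lo < value < hi,
then recurse left with hi=value and right with lo=value.
Preorder trace (stopping at first violation):
  at node 3 with bounds (-inf, +inf): OK
  at node 31 with bounds (-inf, 3): VIOLATION
Node 31 violates its bound: not (-inf < 31 < 3).
Result: Not a valid BST


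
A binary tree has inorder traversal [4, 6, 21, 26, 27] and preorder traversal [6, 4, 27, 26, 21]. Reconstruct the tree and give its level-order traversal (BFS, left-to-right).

Inorder:  [4, 6, 21, 26, 27]
Preorder: [6, 4, 27, 26, 21]
Algorithm: preorder visits root first, so consume preorder in order;
for each root, split the current inorder slice at that value into
left-subtree inorder and right-subtree inorder, then recurse.
Recursive splits:
  root=6; inorder splits into left=[4], right=[21, 26, 27]
  root=4; inorder splits into left=[], right=[]
  root=27; inorder splits into left=[21, 26], right=[]
  root=26; inorder splits into left=[21], right=[]
  root=21; inorder splits into left=[], right=[]
Reconstructed level-order: [6, 4, 27, 26, 21]


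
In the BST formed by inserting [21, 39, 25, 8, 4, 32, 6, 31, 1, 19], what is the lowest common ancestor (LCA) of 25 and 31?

Tree insertion order: [21, 39, 25, 8, 4, 32, 6, 31, 1, 19]
Tree (level-order array): [21, 8, 39, 4, 19, 25, None, 1, 6, None, None, None, 32, None, None, None, None, 31]
In a BST, the LCA of p=25, q=31 is the first node v on the
root-to-leaf path with p <= v <= q (go left if both < v, right if both > v).
Walk from root:
  at 21: both 25 and 31 > 21, go right
  at 39: both 25 and 31 < 39, go left
  at 25: 25 <= 25 <= 31, this is the LCA
LCA = 25


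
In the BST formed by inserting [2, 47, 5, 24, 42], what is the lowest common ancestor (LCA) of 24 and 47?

Tree insertion order: [2, 47, 5, 24, 42]
Tree (level-order array): [2, None, 47, 5, None, None, 24, None, 42]
In a BST, the LCA of p=24, q=47 is the first node v on the
root-to-leaf path with p <= v <= q (go left if both < v, right if both > v).
Walk from root:
  at 2: both 24 and 47 > 2, go right
  at 47: 24 <= 47 <= 47, this is the LCA
LCA = 47


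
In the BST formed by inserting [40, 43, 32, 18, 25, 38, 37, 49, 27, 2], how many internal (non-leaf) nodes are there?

Tree built from: [40, 43, 32, 18, 25, 38, 37, 49, 27, 2]
Tree (level-order array): [40, 32, 43, 18, 38, None, 49, 2, 25, 37, None, None, None, None, None, None, 27]
Rule: An internal node has at least one child.
Per-node child counts:
  node 40: 2 child(ren)
  node 32: 2 child(ren)
  node 18: 2 child(ren)
  node 2: 0 child(ren)
  node 25: 1 child(ren)
  node 27: 0 child(ren)
  node 38: 1 child(ren)
  node 37: 0 child(ren)
  node 43: 1 child(ren)
  node 49: 0 child(ren)
Matching nodes: [40, 32, 18, 25, 38, 43]
Count of internal (non-leaf) nodes: 6


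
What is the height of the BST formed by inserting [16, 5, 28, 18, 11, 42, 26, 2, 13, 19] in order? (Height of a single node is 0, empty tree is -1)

Insertion order: [16, 5, 28, 18, 11, 42, 26, 2, 13, 19]
Tree (level-order array): [16, 5, 28, 2, 11, 18, 42, None, None, None, 13, None, 26, None, None, None, None, 19]
Compute height bottom-up (empty subtree = -1):
  height(2) = 1 + max(-1, -1) = 0
  height(13) = 1 + max(-1, -1) = 0
  height(11) = 1 + max(-1, 0) = 1
  height(5) = 1 + max(0, 1) = 2
  height(19) = 1 + max(-1, -1) = 0
  height(26) = 1 + max(0, -1) = 1
  height(18) = 1 + max(-1, 1) = 2
  height(42) = 1 + max(-1, -1) = 0
  height(28) = 1 + max(2, 0) = 3
  height(16) = 1 + max(2, 3) = 4
Height = 4


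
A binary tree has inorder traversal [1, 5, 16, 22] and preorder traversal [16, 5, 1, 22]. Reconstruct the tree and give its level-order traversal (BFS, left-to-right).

Inorder:  [1, 5, 16, 22]
Preorder: [16, 5, 1, 22]
Algorithm: preorder visits root first, so consume preorder in order;
for each root, split the current inorder slice at that value into
left-subtree inorder and right-subtree inorder, then recurse.
Recursive splits:
  root=16; inorder splits into left=[1, 5], right=[22]
  root=5; inorder splits into left=[1], right=[]
  root=1; inorder splits into left=[], right=[]
  root=22; inorder splits into left=[], right=[]
Reconstructed level-order: [16, 5, 22, 1]


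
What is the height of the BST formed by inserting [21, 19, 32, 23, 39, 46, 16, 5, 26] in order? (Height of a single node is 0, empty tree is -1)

Insertion order: [21, 19, 32, 23, 39, 46, 16, 5, 26]
Tree (level-order array): [21, 19, 32, 16, None, 23, 39, 5, None, None, 26, None, 46]
Compute height bottom-up (empty subtree = -1):
  height(5) = 1 + max(-1, -1) = 0
  height(16) = 1 + max(0, -1) = 1
  height(19) = 1 + max(1, -1) = 2
  height(26) = 1 + max(-1, -1) = 0
  height(23) = 1 + max(-1, 0) = 1
  height(46) = 1 + max(-1, -1) = 0
  height(39) = 1 + max(-1, 0) = 1
  height(32) = 1 + max(1, 1) = 2
  height(21) = 1 + max(2, 2) = 3
Height = 3


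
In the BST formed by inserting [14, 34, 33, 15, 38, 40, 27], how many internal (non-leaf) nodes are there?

Tree built from: [14, 34, 33, 15, 38, 40, 27]
Tree (level-order array): [14, None, 34, 33, 38, 15, None, None, 40, None, 27]
Rule: An internal node has at least one child.
Per-node child counts:
  node 14: 1 child(ren)
  node 34: 2 child(ren)
  node 33: 1 child(ren)
  node 15: 1 child(ren)
  node 27: 0 child(ren)
  node 38: 1 child(ren)
  node 40: 0 child(ren)
Matching nodes: [14, 34, 33, 15, 38]
Count of internal (non-leaf) nodes: 5


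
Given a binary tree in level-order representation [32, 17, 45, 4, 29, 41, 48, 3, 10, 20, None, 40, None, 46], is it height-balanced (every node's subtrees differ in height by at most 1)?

Tree (level-order array): [32, 17, 45, 4, 29, 41, 48, 3, 10, 20, None, 40, None, 46]
Definition: a tree is height-balanced if, at every node, |h(left) - h(right)| <= 1 (empty subtree has height -1).
Bottom-up per-node check:
  node 3: h_left=-1, h_right=-1, diff=0 [OK], height=0
  node 10: h_left=-1, h_right=-1, diff=0 [OK], height=0
  node 4: h_left=0, h_right=0, diff=0 [OK], height=1
  node 20: h_left=-1, h_right=-1, diff=0 [OK], height=0
  node 29: h_left=0, h_right=-1, diff=1 [OK], height=1
  node 17: h_left=1, h_right=1, diff=0 [OK], height=2
  node 40: h_left=-1, h_right=-1, diff=0 [OK], height=0
  node 41: h_left=0, h_right=-1, diff=1 [OK], height=1
  node 46: h_left=-1, h_right=-1, diff=0 [OK], height=0
  node 48: h_left=0, h_right=-1, diff=1 [OK], height=1
  node 45: h_left=1, h_right=1, diff=0 [OK], height=2
  node 32: h_left=2, h_right=2, diff=0 [OK], height=3
All nodes satisfy the balance condition.
Result: Balanced


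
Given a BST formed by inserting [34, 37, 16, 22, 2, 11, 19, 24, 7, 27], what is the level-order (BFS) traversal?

Tree insertion order: [34, 37, 16, 22, 2, 11, 19, 24, 7, 27]
Tree (level-order array): [34, 16, 37, 2, 22, None, None, None, 11, 19, 24, 7, None, None, None, None, 27]
BFS from the root, enqueuing left then right child of each popped node:
  queue [34] -> pop 34, enqueue [16, 37], visited so far: [34]
  queue [16, 37] -> pop 16, enqueue [2, 22], visited so far: [34, 16]
  queue [37, 2, 22] -> pop 37, enqueue [none], visited so far: [34, 16, 37]
  queue [2, 22] -> pop 2, enqueue [11], visited so far: [34, 16, 37, 2]
  queue [22, 11] -> pop 22, enqueue [19, 24], visited so far: [34, 16, 37, 2, 22]
  queue [11, 19, 24] -> pop 11, enqueue [7], visited so far: [34, 16, 37, 2, 22, 11]
  queue [19, 24, 7] -> pop 19, enqueue [none], visited so far: [34, 16, 37, 2, 22, 11, 19]
  queue [24, 7] -> pop 24, enqueue [27], visited so far: [34, 16, 37, 2, 22, 11, 19, 24]
  queue [7, 27] -> pop 7, enqueue [none], visited so far: [34, 16, 37, 2, 22, 11, 19, 24, 7]
  queue [27] -> pop 27, enqueue [none], visited so far: [34, 16, 37, 2, 22, 11, 19, 24, 7, 27]
Result: [34, 16, 37, 2, 22, 11, 19, 24, 7, 27]


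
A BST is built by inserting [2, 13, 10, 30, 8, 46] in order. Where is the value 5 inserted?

Starting tree (level order): [2, None, 13, 10, 30, 8, None, None, 46]
Insertion path: 2 -> 13 -> 10 -> 8
Result: insert 5 as left child of 8
Final tree (level order): [2, None, 13, 10, 30, 8, None, None, 46, 5]


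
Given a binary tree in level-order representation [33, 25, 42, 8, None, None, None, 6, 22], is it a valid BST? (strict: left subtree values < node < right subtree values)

Level-order array: [33, 25, 42, 8, None, None, None, 6, 22]
Validate using subtree bounds (lo, hi): at each node, require lo < value < hi,
then recurse left with hi=value and right with lo=value.
Preorder trace (stopping at first violation):
  at node 33 with bounds (-inf, +inf): OK
  at node 25 with bounds (-inf, 33): OK
  at node 8 with bounds (-inf, 25): OK
  at node 6 with bounds (-inf, 8): OK
  at node 22 with bounds (8, 25): OK
  at node 42 with bounds (33, +inf): OK
No violation found at any node.
Result: Valid BST


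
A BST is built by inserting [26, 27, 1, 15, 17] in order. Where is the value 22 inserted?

Starting tree (level order): [26, 1, 27, None, 15, None, None, None, 17]
Insertion path: 26 -> 1 -> 15 -> 17
Result: insert 22 as right child of 17
Final tree (level order): [26, 1, 27, None, 15, None, None, None, 17, None, 22]


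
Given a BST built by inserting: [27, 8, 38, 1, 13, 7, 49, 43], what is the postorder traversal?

Tree insertion order: [27, 8, 38, 1, 13, 7, 49, 43]
Tree (level-order array): [27, 8, 38, 1, 13, None, 49, None, 7, None, None, 43]
Postorder traversal: [7, 1, 13, 8, 43, 49, 38, 27]


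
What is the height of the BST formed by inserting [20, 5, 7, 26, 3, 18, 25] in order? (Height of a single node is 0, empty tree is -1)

Insertion order: [20, 5, 7, 26, 3, 18, 25]
Tree (level-order array): [20, 5, 26, 3, 7, 25, None, None, None, None, 18]
Compute height bottom-up (empty subtree = -1):
  height(3) = 1 + max(-1, -1) = 0
  height(18) = 1 + max(-1, -1) = 0
  height(7) = 1 + max(-1, 0) = 1
  height(5) = 1 + max(0, 1) = 2
  height(25) = 1 + max(-1, -1) = 0
  height(26) = 1 + max(0, -1) = 1
  height(20) = 1 + max(2, 1) = 3
Height = 3


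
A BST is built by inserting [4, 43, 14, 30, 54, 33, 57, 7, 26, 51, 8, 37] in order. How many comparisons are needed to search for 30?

Search path for 30: 4 -> 43 -> 14 -> 30
Found: True
Comparisons: 4


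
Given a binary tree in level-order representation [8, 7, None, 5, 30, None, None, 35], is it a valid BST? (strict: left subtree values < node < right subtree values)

Level-order array: [8, 7, None, 5, 30, None, None, 35]
Validate using subtree bounds (lo, hi): at each node, require lo < value < hi,
then recurse left with hi=value and right with lo=value.
Preorder trace (stopping at first violation):
  at node 8 with bounds (-inf, +inf): OK
  at node 7 with bounds (-inf, 8): OK
  at node 5 with bounds (-inf, 7): OK
  at node 30 with bounds (7, 8): VIOLATION
Node 30 violates its bound: not (7 < 30 < 8).
Result: Not a valid BST


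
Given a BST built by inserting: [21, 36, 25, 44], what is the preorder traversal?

Tree insertion order: [21, 36, 25, 44]
Tree (level-order array): [21, None, 36, 25, 44]
Preorder traversal: [21, 36, 25, 44]


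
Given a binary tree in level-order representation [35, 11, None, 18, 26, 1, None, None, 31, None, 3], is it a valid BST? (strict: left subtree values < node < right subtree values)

Level-order array: [35, 11, None, 18, 26, 1, None, None, 31, None, 3]
Validate using subtree bounds (lo, hi): at each node, require lo < value < hi,
then recurse left with hi=value and right with lo=value.
Preorder trace (stopping at first violation):
  at node 35 with bounds (-inf, +inf): OK
  at node 11 with bounds (-inf, 35): OK
  at node 18 with bounds (-inf, 11): VIOLATION
Node 18 violates its bound: not (-inf < 18 < 11).
Result: Not a valid BST


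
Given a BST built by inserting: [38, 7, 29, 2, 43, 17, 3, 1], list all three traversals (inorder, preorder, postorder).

Tree insertion order: [38, 7, 29, 2, 43, 17, 3, 1]
Tree (level-order array): [38, 7, 43, 2, 29, None, None, 1, 3, 17]
Inorder (L, root, R): [1, 2, 3, 7, 17, 29, 38, 43]
Preorder (root, L, R): [38, 7, 2, 1, 3, 29, 17, 43]
Postorder (L, R, root): [1, 3, 2, 17, 29, 7, 43, 38]


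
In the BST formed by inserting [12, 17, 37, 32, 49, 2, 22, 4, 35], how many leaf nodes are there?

Tree built from: [12, 17, 37, 32, 49, 2, 22, 4, 35]
Tree (level-order array): [12, 2, 17, None, 4, None, 37, None, None, 32, 49, 22, 35]
Rule: A leaf has 0 children.
Per-node child counts:
  node 12: 2 child(ren)
  node 2: 1 child(ren)
  node 4: 0 child(ren)
  node 17: 1 child(ren)
  node 37: 2 child(ren)
  node 32: 2 child(ren)
  node 22: 0 child(ren)
  node 35: 0 child(ren)
  node 49: 0 child(ren)
Matching nodes: [4, 22, 35, 49]
Count of leaf nodes: 4


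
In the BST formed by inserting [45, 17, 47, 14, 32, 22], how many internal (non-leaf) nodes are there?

Tree built from: [45, 17, 47, 14, 32, 22]
Tree (level-order array): [45, 17, 47, 14, 32, None, None, None, None, 22]
Rule: An internal node has at least one child.
Per-node child counts:
  node 45: 2 child(ren)
  node 17: 2 child(ren)
  node 14: 0 child(ren)
  node 32: 1 child(ren)
  node 22: 0 child(ren)
  node 47: 0 child(ren)
Matching nodes: [45, 17, 32]
Count of internal (non-leaf) nodes: 3


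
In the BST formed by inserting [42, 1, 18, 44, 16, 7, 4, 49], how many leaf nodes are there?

Tree built from: [42, 1, 18, 44, 16, 7, 4, 49]
Tree (level-order array): [42, 1, 44, None, 18, None, 49, 16, None, None, None, 7, None, 4]
Rule: A leaf has 0 children.
Per-node child counts:
  node 42: 2 child(ren)
  node 1: 1 child(ren)
  node 18: 1 child(ren)
  node 16: 1 child(ren)
  node 7: 1 child(ren)
  node 4: 0 child(ren)
  node 44: 1 child(ren)
  node 49: 0 child(ren)
Matching nodes: [4, 49]
Count of leaf nodes: 2


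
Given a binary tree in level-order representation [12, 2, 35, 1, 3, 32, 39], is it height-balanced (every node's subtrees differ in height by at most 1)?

Tree (level-order array): [12, 2, 35, 1, 3, 32, 39]
Definition: a tree is height-balanced if, at every node, |h(left) - h(right)| <= 1 (empty subtree has height -1).
Bottom-up per-node check:
  node 1: h_left=-1, h_right=-1, diff=0 [OK], height=0
  node 3: h_left=-1, h_right=-1, diff=0 [OK], height=0
  node 2: h_left=0, h_right=0, diff=0 [OK], height=1
  node 32: h_left=-1, h_right=-1, diff=0 [OK], height=0
  node 39: h_left=-1, h_right=-1, diff=0 [OK], height=0
  node 35: h_left=0, h_right=0, diff=0 [OK], height=1
  node 12: h_left=1, h_right=1, diff=0 [OK], height=2
All nodes satisfy the balance condition.
Result: Balanced


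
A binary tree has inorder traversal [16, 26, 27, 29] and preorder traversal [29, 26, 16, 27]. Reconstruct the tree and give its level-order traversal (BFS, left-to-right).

Inorder:  [16, 26, 27, 29]
Preorder: [29, 26, 16, 27]
Algorithm: preorder visits root first, so consume preorder in order;
for each root, split the current inorder slice at that value into
left-subtree inorder and right-subtree inorder, then recurse.
Recursive splits:
  root=29; inorder splits into left=[16, 26, 27], right=[]
  root=26; inorder splits into left=[16], right=[27]
  root=16; inorder splits into left=[], right=[]
  root=27; inorder splits into left=[], right=[]
Reconstructed level-order: [29, 26, 16, 27]


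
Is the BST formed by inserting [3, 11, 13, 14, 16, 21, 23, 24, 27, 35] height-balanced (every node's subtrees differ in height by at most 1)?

Tree (level-order array): [3, None, 11, None, 13, None, 14, None, 16, None, 21, None, 23, None, 24, None, 27, None, 35]
Definition: a tree is height-balanced if, at every node, |h(left) - h(right)| <= 1 (empty subtree has height -1).
Bottom-up per-node check:
  node 35: h_left=-1, h_right=-1, diff=0 [OK], height=0
  node 27: h_left=-1, h_right=0, diff=1 [OK], height=1
  node 24: h_left=-1, h_right=1, diff=2 [FAIL (|-1-1|=2 > 1)], height=2
  node 23: h_left=-1, h_right=2, diff=3 [FAIL (|-1-2|=3 > 1)], height=3
  node 21: h_left=-1, h_right=3, diff=4 [FAIL (|-1-3|=4 > 1)], height=4
  node 16: h_left=-1, h_right=4, diff=5 [FAIL (|-1-4|=5 > 1)], height=5
  node 14: h_left=-1, h_right=5, diff=6 [FAIL (|-1-5|=6 > 1)], height=6
  node 13: h_left=-1, h_right=6, diff=7 [FAIL (|-1-6|=7 > 1)], height=7
  node 11: h_left=-1, h_right=7, diff=8 [FAIL (|-1-7|=8 > 1)], height=8
  node 3: h_left=-1, h_right=8, diff=9 [FAIL (|-1-8|=9 > 1)], height=9
Node 24 violates the condition: |-1 - 1| = 2 > 1.
Result: Not balanced


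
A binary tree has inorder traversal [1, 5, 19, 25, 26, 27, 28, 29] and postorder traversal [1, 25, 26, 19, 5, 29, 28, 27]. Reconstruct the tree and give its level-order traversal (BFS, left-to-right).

Inorder:   [1, 5, 19, 25, 26, 27, 28, 29]
Postorder: [1, 25, 26, 19, 5, 29, 28, 27]
Algorithm: postorder visits root last, so walk postorder right-to-left;
each value is the root of the current inorder slice — split it at that
value, recurse on the right subtree first, then the left.
Recursive splits:
  root=27; inorder splits into left=[1, 5, 19, 25, 26], right=[28, 29]
  root=28; inorder splits into left=[], right=[29]
  root=29; inorder splits into left=[], right=[]
  root=5; inorder splits into left=[1], right=[19, 25, 26]
  root=19; inorder splits into left=[], right=[25, 26]
  root=26; inorder splits into left=[25], right=[]
  root=25; inorder splits into left=[], right=[]
  root=1; inorder splits into left=[], right=[]
Reconstructed level-order: [27, 5, 28, 1, 19, 29, 26, 25]


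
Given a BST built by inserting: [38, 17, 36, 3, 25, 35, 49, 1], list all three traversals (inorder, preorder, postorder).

Tree insertion order: [38, 17, 36, 3, 25, 35, 49, 1]
Tree (level-order array): [38, 17, 49, 3, 36, None, None, 1, None, 25, None, None, None, None, 35]
Inorder (L, root, R): [1, 3, 17, 25, 35, 36, 38, 49]
Preorder (root, L, R): [38, 17, 3, 1, 36, 25, 35, 49]
Postorder (L, R, root): [1, 3, 35, 25, 36, 17, 49, 38]


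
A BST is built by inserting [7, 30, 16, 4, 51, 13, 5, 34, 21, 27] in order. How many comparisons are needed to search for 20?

Search path for 20: 7 -> 30 -> 16 -> 21
Found: False
Comparisons: 4


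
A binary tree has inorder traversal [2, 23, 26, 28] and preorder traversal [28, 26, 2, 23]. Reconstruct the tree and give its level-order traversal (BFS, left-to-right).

Inorder:  [2, 23, 26, 28]
Preorder: [28, 26, 2, 23]
Algorithm: preorder visits root first, so consume preorder in order;
for each root, split the current inorder slice at that value into
left-subtree inorder and right-subtree inorder, then recurse.
Recursive splits:
  root=28; inorder splits into left=[2, 23, 26], right=[]
  root=26; inorder splits into left=[2, 23], right=[]
  root=2; inorder splits into left=[], right=[23]
  root=23; inorder splits into left=[], right=[]
Reconstructed level-order: [28, 26, 2, 23]


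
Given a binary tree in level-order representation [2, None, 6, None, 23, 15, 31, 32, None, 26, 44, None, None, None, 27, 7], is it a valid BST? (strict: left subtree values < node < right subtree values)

Level-order array: [2, None, 6, None, 23, 15, 31, 32, None, 26, 44, None, None, None, 27, 7]
Validate using subtree bounds (lo, hi): at each node, require lo < value < hi,
then recurse left with hi=value and right with lo=value.
Preorder trace (stopping at first violation):
  at node 2 with bounds (-inf, +inf): OK
  at node 6 with bounds (2, +inf): OK
  at node 23 with bounds (6, +inf): OK
  at node 15 with bounds (6, 23): OK
  at node 32 with bounds (6, 15): VIOLATION
Node 32 violates its bound: not (6 < 32 < 15).
Result: Not a valid BST


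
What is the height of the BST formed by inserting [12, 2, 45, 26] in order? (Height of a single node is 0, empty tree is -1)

Insertion order: [12, 2, 45, 26]
Tree (level-order array): [12, 2, 45, None, None, 26]
Compute height bottom-up (empty subtree = -1):
  height(2) = 1 + max(-1, -1) = 0
  height(26) = 1 + max(-1, -1) = 0
  height(45) = 1 + max(0, -1) = 1
  height(12) = 1 + max(0, 1) = 2
Height = 2


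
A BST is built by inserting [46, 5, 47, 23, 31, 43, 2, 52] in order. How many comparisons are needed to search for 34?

Search path for 34: 46 -> 5 -> 23 -> 31 -> 43
Found: False
Comparisons: 5


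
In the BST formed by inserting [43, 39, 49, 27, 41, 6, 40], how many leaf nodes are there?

Tree built from: [43, 39, 49, 27, 41, 6, 40]
Tree (level-order array): [43, 39, 49, 27, 41, None, None, 6, None, 40]
Rule: A leaf has 0 children.
Per-node child counts:
  node 43: 2 child(ren)
  node 39: 2 child(ren)
  node 27: 1 child(ren)
  node 6: 0 child(ren)
  node 41: 1 child(ren)
  node 40: 0 child(ren)
  node 49: 0 child(ren)
Matching nodes: [6, 40, 49]
Count of leaf nodes: 3


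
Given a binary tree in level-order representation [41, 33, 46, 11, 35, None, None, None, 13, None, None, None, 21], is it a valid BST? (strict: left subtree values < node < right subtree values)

Level-order array: [41, 33, 46, 11, 35, None, None, None, 13, None, None, None, 21]
Validate using subtree bounds (lo, hi): at each node, require lo < value < hi,
then recurse left with hi=value and right with lo=value.
Preorder trace (stopping at first violation):
  at node 41 with bounds (-inf, +inf): OK
  at node 33 with bounds (-inf, 41): OK
  at node 11 with bounds (-inf, 33): OK
  at node 13 with bounds (11, 33): OK
  at node 21 with bounds (13, 33): OK
  at node 35 with bounds (33, 41): OK
  at node 46 with bounds (41, +inf): OK
No violation found at any node.
Result: Valid BST


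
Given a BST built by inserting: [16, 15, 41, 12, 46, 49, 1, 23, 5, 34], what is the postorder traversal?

Tree insertion order: [16, 15, 41, 12, 46, 49, 1, 23, 5, 34]
Tree (level-order array): [16, 15, 41, 12, None, 23, 46, 1, None, None, 34, None, 49, None, 5]
Postorder traversal: [5, 1, 12, 15, 34, 23, 49, 46, 41, 16]


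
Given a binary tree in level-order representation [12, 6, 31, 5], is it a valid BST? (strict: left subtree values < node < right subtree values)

Level-order array: [12, 6, 31, 5]
Validate using subtree bounds (lo, hi): at each node, require lo < value < hi,
then recurse left with hi=value and right with lo=value.
Preorder trace (stopping at first violation):
  at node 12 with bounds (-inf, +inf): OK
  at node 6 with bounds (-inf, 12): OK
  at node 5 with bounds (-inf, 6): OK
  at node 31 with bounds (12, +inf): OK
No violation found at any node.
Result: Valid BST


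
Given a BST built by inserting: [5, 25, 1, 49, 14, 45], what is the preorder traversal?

Tree insertion order: [5, 25, 1, 49, 14, 45]
Tree (level-order array): [5, 1, 25, None, None, 14, 49, None, None, 45]
Preorder traversal: [5, 1, 25, 14, 49, 45]


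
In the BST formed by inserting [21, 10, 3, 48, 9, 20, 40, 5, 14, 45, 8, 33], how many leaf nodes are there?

Tree built from: [21, 10, 3, 48, 9, 20, 40, 5, 14, 45, 8, 33]
Tree (level-order array): [21, 10, 48, 3, 20, 40, None, None, 9, 14, None, 33, 45, 5, None, None, None, None, None, None, None, None, 8]
Rule: A leaf has 0 children.
Per-node child counts:
  node 21: 2 child(ren)
  node 10: 2 child(ren)
  node 3: 1 child(ren)
  node 9: 1 child(ren)
  node 5: 1 child(ren)
  node 8: 0 child(ren)
  node 20: 1 child(ren)
  node 14: 0 child(ren)
  node 48: 1 child(ren)
  node 40: 2 child(ren)
  node 33: 0 child(ren)
  node 45: 0 child(ren)
Matching nodes: [8, 14, 33, 45]
Count of leaf nodes: 4


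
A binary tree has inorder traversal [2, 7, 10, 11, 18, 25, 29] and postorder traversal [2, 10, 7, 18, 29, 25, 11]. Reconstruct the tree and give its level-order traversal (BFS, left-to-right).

Inorder:   [2, 7, 10, 11, 18, 25, 29]
Postorder: [2, 10, 7, 18, 29, 25, 11]
Algorithm: postorder visits root last, so walk postorder right-to-left;
each value is the root of the current inorder slice — split it at that
value, recurse on the right subtree first, then the left.
Recursive splits:
  root=11; inorder splits into left=[2, 7, 10], right=[18, 25, 29]
  root=25; inorder splits into left=[18], right=[29]
  root=29; inorder splits into left=[], right=[]
  root=18; inorder splits into left=[], right=[]
  root=7; inorder splits into left=[2], right=[10]
  root=10; inorder splits into left=[], right=[]
  root=2; inorder splits into left=[], right=[]
Reconstructed level-order: [11, 7, 25, 2, 10, 18, 29]


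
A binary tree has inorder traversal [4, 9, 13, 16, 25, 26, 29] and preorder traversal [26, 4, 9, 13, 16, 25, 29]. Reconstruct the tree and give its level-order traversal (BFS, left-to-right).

Inorder:  [4, 9, 13, 16, 25, 26, 29]
Preorder: [26, 4, 9, 13, 16, 25, 29]
Algorithm: preorder visits root first, so consume preorder in order;
for each root, split the current inorder slice at that value into
left-subtree inorder and right-subtree inorder, then recurse.
Recursive splits:
  root=26; inorder splits into left=[4, 9, 13, 16, 25], right=[29]
  root=4; inorder splits into left=[], right=[9, 13, 16, 25]
  root=9; inorder splits into left=[], right=[13, 16, 25]
  root=13; inorder splits into left=[], right=[16, 25]
  root=16; inorder splits into left=[], right=[25]
  root=25; inorder splits into left=[], right=[]
  root=29; inorder splits into left=[], right=[]
Reconstructed level-order: [26, 4, 29, 9, 13, 16, 25]


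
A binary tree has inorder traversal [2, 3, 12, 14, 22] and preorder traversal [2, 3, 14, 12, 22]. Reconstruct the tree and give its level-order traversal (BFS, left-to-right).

Inorder:  [2, 3, 12, 14, 22]
Preorder: [2, 3, 14, 12, 22]
Algorithm: preorder visits root first, so consume preorder in order;
for each root, split the current inorder slice at that value into
left-subtree inorder and right-subtree inorder, then recurse.
Recursive splits:
  root=2; inorder splits into left=[], right=[3, 12, 14, 22]
  root=3; inorder splits into left=[], right=[12, 14, 22]
  root=14; inorder splits into left=[12], right=[22]
  root=12; inorder splits into left=[], right=[]
  root=22; inorder splits into left=[], right=[]
Reconstructed level-order: [2, 3, 14, 12, 22]


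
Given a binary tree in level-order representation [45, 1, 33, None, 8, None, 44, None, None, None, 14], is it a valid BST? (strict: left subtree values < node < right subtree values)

Level-order array: [45, 1, 33, None, 8, None, 44, None, None, None, 14]
Validate using subtree bounds (lo, hi): at each node, require lo < value < hi,
then recurse left with hi=value and right with lo=value.
Preorder trace (stopping at first violation):
  at node 45 with bounds (-inf, +inf): OK
  at node 1 with bounds (-inf, 45): OK
  at node 8 with bounds (1, 45): OK
  at node 33 with bounds (45, +inf): VIOLATION
Node 33 violates its bound: not (45 < 33 < +inf).
Result: Not a valid BST


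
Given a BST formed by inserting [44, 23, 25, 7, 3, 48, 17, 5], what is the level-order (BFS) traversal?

Tree insertion order: [44, 23, 25, 7, 3, 48, 17, 5]
Tree (level-order array): [44, 23, 48, 7, 25, None, None, 3, 17, None, None, None, 5]
BFS from the root, enqueuing left then right child of each popped node:
  queue [44] -> pop 44, enqueue [23, 48], visited so far: [44]
  queue [23, 48] -> pop 23, enqueue [7, 25], visited so far: [44, 23]
  queue [48, 7, 25] -> pop 48, enqueue [none], visited so far: [44, 23, 48]
  queue [7, 25] -> pop 7, enqueue [3, 17], visited so far: [44, 23, 48, 7]
  queue [25, 3, 17] -> pop 25, enqueue [none], visited so far: [44, 23, 48, 7, 25]
  queue [3, 17] -> pop 3, enqueue [5], visited so far: [44, 23, 48, 7, 25, 3]
  queue [17, 5] -> pop 17, enqueue [none], visited so far: [44, 23, 48, 7, 25, 3, 17]
  queue [5] -> pop 5, enqueue [none], visited so far: [44, 23, 48, 7, 25, 3, 17, 5]
Result: [44, 23, 48, 7, 25, 3, 17, 5]


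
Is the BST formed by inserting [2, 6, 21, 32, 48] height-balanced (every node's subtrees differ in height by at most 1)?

Tree (level-order array): [2, None, 6, None, 21, None, 32, None, 48]
Definition: a tree is height-balanced if, at every node, |h(left) - h(right)| <= 1 (empty subtree has height -1).
Bottom-up per-node check:
  node 48: h_left=-1, h_right=-1, diff=0 [OK], height=0
  node 32: h_left=-1, h_right=0, diff=1 [OK], height=1
  node 21: h_left=-1, h_right=1, diff=2 [FAIL (|-1-1|=2 > 1)], height=2
  node 6: h_left=-1, h_right=2, diff=3 [FAIL (|-1-2|=3 > 1)], height=3
  node 2: h_left=-1, h_right=3, diff=4 [FAIL (|-1-3|=4 > 1)], height=4
Node 21 violates the condition: |-1 - 1| = 2 > 1.
Result: Not balanced
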